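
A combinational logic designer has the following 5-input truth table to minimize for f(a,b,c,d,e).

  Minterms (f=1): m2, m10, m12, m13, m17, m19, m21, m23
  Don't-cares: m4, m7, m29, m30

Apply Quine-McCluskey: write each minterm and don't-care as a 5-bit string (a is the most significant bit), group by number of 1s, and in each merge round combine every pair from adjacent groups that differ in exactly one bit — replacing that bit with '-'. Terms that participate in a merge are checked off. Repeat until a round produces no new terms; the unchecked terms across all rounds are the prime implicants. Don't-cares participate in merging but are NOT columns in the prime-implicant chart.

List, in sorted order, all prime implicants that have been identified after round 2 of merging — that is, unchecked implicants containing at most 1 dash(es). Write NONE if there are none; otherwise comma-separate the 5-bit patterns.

Round 0: 00010✓ 00100✓ 00111✓ 01010✓ 01100✓ 01101✓ 10001✓ 10011✓ 10101✓ 10111✓ 11101✓ 11110
Round 1: -0111 -1101 0-010 0-100 0110- 1-101 10-01✓ 10-11✓ 100-1✓ 101-1✓
Round 2: 10--1
PIs = {-0111, -1101, 0-010, 0-100, 0110-, 1-101, 10--1, 11110}

-0111, -1101, 0-010, 0-100, 0110-, 1-101, 11110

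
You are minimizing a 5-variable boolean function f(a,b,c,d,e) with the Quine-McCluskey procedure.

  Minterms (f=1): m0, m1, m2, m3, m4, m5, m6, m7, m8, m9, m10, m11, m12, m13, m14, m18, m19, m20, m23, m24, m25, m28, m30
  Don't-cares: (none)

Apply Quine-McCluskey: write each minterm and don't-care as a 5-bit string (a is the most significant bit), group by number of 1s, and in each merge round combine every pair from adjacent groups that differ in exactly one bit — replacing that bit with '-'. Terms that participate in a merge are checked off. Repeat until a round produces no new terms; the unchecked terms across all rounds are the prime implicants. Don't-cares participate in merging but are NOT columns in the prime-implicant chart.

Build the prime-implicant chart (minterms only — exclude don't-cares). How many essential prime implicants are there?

[col 0] 00000*, 00001*, 00010*, 00011*, 00100*, 00101*, 00110*, 00111*, 01000*, 01001*, 01010*, 01011*, 01100*, 01101*, 01110*, 10010*, 10011*, 10100*, 10111*, 11000*, 11001*, 11100*, 11110*
[col 1] -0010*, -0011*, -0100*, -0111*, -1000*, -1001*, -1100*, -1110*, 0-000*, 0-001*, 0-010*, 0-011*, 0-100*, 0-101*, 0-110*, 00-00*, 00-01*, 00-10*, 00-11*, 000-0*, 000-1*, 0000-*, 0001-*, 001-0*, 001-1*, 0010-*, 0011-*, 01-00*, 01-01*, 01-10*, 010-0*, 010-1*, 0100-*, 0101-*, 011-0*, 0110-*, 1-100*, 10-11*, 1001-*, 11-00*, 1100-*, 111-0*
[col 2] --100, -0-11, -001-, -1-00, -100-, -11-0, 0--00*, 0--01*, 0--10*, 0-0-0*, 0-0-1*, 0-00-*, 0-01-*, 0-1-0*, 0-10-*, 00--0*, 00--1*, 00-0-*, 00-1-*, 000--*, 001--*, 01--0*, 01-0-*, 010--*
[col 3] 0---0, 0--0-, 0-0--, 00---
Prime implicants: --100, -0-11, -001-, -1-00, -100-, -11-0, 0---0, 0--0-, 0-0--, 00---
PI chart (minterm → PIs covering it):
  0 | 0---0,0--0-,0-0--,00---
  1 | 0--0-,0-0--,00---
  2 | -001-,0---0,0-0--,00---
  3 | -0-11,-001-,0-0--,00---
  4 | --100,0---0,0--0-,00---
  5 | 0--0-,00---
  6 | 0---0,00---
  7 | -0-11,00---
  8 | -1-00,-100-,0---0,0--0-,0-0--
  9 | -100-,0--0-,0-0--
  10 | 0---0,0-0--
  11 | 0-0--  (sole → essential)
  12 | --100,-1-00,-11-0,0---0,0--0-
  13 | 0--0-  (sole → essential)
  14 | -11-0,0---0
  18 | -001-  (sole → essential)
  19 | -0-11,-001-
  20 | --100  (sole → essential)
  23 | -0-11  (sole → essential)
  24 | -1-00,-100-
  25 | -100-  (sole → essential)
  28 | --100,-1-00,-11-0
  30 | -11-0  (sole → essential)
Essential prime implicants: --100, -0-11, -001-, -100-, -11-0, 0--0-, 0-0--

7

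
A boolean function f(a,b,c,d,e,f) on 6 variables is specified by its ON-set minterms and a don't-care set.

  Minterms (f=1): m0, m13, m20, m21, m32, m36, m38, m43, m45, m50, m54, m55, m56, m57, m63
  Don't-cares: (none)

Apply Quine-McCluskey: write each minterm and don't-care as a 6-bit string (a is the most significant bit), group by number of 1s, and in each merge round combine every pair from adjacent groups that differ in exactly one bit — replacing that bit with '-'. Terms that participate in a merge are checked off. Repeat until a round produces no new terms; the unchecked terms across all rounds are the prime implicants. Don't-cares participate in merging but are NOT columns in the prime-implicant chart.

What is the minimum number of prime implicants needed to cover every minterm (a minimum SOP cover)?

8

[col 0] 000000*, 001101*, 010100*, 010101*, 100000*, 100100*, 100110*, 101011, 101101*, 110010*, 110110*, 110111*, 111000*, 111001*, 111111*
[col 1] -00000, -01101, 01010-, 1-0110, 100-00, 1001-0, 11-111, 110-10, 11011-, 11100-
Prime implicants: -00000, -01101, 01010-, 1-0110, 100-00, 1001-0, 101011, 11-111, 110-10, 11011-, 11100-
PI chart (minterm → PIs covering it):
  0 | -00000  (sole → essential)
  13 | -01101  (sole → essential)
  20 | 01010-  (sole → essential)
  21 | 01010-  (sole → essential)
  32 | -00000,100-00
  36 | 100-00,1001-0
  38 | 1-0110,1001-0
  43 | 101011  (sole → essential)
  45 | -01101  (sole → essential)
  50 | 110-10  (sole → essential)
  54 | 1-0110,110-10,11011-
  55 | 11-111,11011-
  56 | 11100-  (sole → essential)
  57 | 11100-  (sole → essential)
  63 | 11-111  (sole → essential)
Essential prime implicants: -00000, -01101, 01010-, 101011, 11-111, 110-10, 11100-
Petrick residual → 1001-0
Minimum SOP uses 8 PIs: b'c'd'e'f' + b'cde'f + a'bc'de' + ab'c'df' + ab'cd'ef + abdef + abc'ef' + abcd'e'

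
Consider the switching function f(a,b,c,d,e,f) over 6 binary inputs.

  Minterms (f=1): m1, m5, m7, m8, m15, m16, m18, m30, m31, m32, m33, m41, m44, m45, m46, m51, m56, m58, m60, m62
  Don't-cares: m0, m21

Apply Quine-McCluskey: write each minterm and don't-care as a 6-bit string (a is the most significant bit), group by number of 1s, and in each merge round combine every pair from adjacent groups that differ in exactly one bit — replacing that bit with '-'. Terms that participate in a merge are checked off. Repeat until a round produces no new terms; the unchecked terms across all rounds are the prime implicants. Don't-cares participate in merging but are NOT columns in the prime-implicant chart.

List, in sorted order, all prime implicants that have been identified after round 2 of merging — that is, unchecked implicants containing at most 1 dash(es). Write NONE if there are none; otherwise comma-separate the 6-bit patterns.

-11110, 0-0000, 0-0101, 0-1111, 00-000, 00-111, 000-01, 0001-1, 0100-0, 01111-, 10-001, 101-01, 10110-, 110011

Round 0: 000000✓ 000001✓ 000101✓ 000111✓ 001000✓ 001111✓ 010000✓ 010010✓ 010101✓ 011110✓ 011111✓ 100000✓ 100001✓ 101001✓ 101100✓ 101101✓ 101110✓ 110011 111000✓ 111010✓ 111100✓ 111110✓
Round 1: -00000✓ -00001✓ -11110 0-0000 0-0101 0-1111 00-000 00-111 000-01 00000-✓ 0001-1 0100-0 01111- 1-1100✓ 1-1110✓ 10-001 10000-✓ 101-01 1011-0✓ 10110- 111-00✓ 111-10✓ 1110-0✓ 1111-0✓
Round 2: -0000- 1-11-0 111--0
PIs = {-0000-, -11110, 0-0000, 0-0101, 0-1111, 00-000, 00-111, 000-01, 0001-1, 0100-0, 01111-, 1-11-0, 10-001, 101-01, 10110-, 110011, 111--0}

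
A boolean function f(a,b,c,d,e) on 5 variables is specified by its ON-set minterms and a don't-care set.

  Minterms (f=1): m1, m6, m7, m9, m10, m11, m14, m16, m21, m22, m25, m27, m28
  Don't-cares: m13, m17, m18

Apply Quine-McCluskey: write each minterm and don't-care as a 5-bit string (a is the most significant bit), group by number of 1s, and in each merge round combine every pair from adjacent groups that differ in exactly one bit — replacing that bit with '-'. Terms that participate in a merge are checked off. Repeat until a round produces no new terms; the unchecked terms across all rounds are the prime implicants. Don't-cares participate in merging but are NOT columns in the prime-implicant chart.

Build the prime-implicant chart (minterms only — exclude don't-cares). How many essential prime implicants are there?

5

size-2^0 implicants → 00001(✓)  00110(✓)  00111(✓)  01001(✓)  01010(✓)  01011(✓)  01101(✓)  01110(✓)  10000(✓)  10001(✓)  10010(✓)  10101(✓)  10110(✓)  11001(✓)  11011(✓)  11100
size-2^1 implicants → -0001(✓)  -0110  -1001(✓)  -1011(✓)  0-001(✓)  0-110  0011-  01-01  01-10  010-1(✓)  0101-  1-001(✓)  10-01  10-10  100-0  1000-  110-1(✓)
size-2^2 implicants → --001  -10-1
Unchecked terms (primes): --001, -0110, -10-1, 0-110, 0011-, 01-01, 01-10, 0101-, 10-01, 10-10, 100-0, 1000-, 11100
Minterm coverage:
  m1 ⊆ --001 [E]
  m6 ⊆ -0110,0-110,0011-
  m7 ⊆ 0011- [E]
  m9 ⊆ --001,-10-1,01-01
  m10 ⊆ 01-10,0101-
  m11 ⊆ -10-1,0101-
  m14 ⊆ 0-110,01-10
  m16 ⊆ 100-0,1000-
  m21 ⊆ 10-01 [E]
  m22 ⊆ -0110,10-10
  m25 ⊆ --001,-10-1
  m27 ⊆ -10-1 [E]
  m28 ⊆ 11100 [E]
E = {--001, -10-1, 0011-, 10-01, 11100}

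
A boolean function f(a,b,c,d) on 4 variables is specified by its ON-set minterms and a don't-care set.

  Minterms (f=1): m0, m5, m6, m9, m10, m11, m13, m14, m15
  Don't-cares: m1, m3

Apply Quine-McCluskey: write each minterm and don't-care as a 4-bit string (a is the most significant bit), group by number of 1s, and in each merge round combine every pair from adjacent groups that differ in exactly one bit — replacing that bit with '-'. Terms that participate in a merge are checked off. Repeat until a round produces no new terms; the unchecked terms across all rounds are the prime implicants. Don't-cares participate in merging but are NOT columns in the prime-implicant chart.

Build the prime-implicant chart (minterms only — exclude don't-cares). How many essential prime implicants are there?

4

Round 0: 0000✓ 0001✓ 0011✓ 0101✓ 0110✓ 1001✓ 1010✓ 1011✓ 1101✓ 1110✓ 1111✓
Round 1: -001✓ -011✓ -101✓ -110 0-01✓ 00-1✓ 000- 1-01✓ 1-10✓ 1-11✓ 10-1✓ 101-✓ 11-1✓ 111-✓
Round 2: --01 -0-1 1--1 1-1-
PIs = {--01, -0-1, -110, 000-, 1--1, 1-1-}
Coverage chart:
  m0: 000- ←essential
  m5: --01 ←essential
  m6: -110 ←essential
  m9: --01,-0-1,1--1
  m10: 1-1- ←essential
  m11: -0-1,1--1,1-1-
  m13: --01,1--1
  m14: -110,1-1-
  m15: 1--1,1-1-
Essential: --01, -110, 000-, 1-1-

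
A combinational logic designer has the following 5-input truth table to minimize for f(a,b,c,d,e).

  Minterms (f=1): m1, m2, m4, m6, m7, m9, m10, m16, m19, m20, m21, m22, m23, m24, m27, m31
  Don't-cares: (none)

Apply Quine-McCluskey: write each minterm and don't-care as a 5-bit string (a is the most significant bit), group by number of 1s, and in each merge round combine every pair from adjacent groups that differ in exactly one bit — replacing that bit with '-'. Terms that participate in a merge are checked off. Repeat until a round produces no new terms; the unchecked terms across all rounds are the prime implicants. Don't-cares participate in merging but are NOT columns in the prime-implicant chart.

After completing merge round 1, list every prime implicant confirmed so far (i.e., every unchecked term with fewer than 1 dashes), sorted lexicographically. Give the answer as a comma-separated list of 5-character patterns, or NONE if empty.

Round 0: 00001✓ 00010✓ 00100✓ 00110✓ 00111✓ 01001✓ 01010✓ 10000✓ 10011✓ 10100✓ 10101✓ 10110✓ 10111✓ 11000✓ 11011✓ 11111✓
Round 1: -0100✓ -0110✓ -0111✓ 0-001 0-010 00-10 001-0✓ 0011-✓ 1-000 1-011✓ 1-111✓ 10-00 10-11✓ 101-0✓ 101-1✓ 1010-✓ 1011-✓ 11-11✓
Round 2: -01-0 -011- 1--11 101--
PIs = {-01-0, -011-, 0-001, 0-010, 00-10, 1--11, 1-000, 10-00, 101--}

NONE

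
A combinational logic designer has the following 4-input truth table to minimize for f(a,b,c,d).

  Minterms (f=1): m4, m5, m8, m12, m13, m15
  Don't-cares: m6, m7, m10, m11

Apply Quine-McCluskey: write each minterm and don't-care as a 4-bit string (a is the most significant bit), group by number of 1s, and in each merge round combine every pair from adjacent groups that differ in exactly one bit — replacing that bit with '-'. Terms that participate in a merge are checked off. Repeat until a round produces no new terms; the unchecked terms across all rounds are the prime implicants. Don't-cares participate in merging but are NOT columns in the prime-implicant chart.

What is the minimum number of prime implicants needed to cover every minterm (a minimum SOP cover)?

3

Round 0: 0100✓ 0101✓ 0110✓ 0111✓ 1000✓ 1010✓ 1011✓ 1100✓ 1101✓ 1111✓
Round 1: -100✓ -101✓ -111✓ 01-0✓ 01-1✓ 010-✓ 011-✓ 1-00 1-11 10-0 101- 11-1✓ 110-✓
Round 2: -1-1 -10- 01--
PIs = {-1-1, -10-, 01--, 1-00, 1-11, 10-0, 101-}
Coverage chart:
  m4: -10-,01--
  m5: -1-1,-10-,01--
  m8: 1-00,10-0
  m12: -10-,1-00
  m13: -1-1,-10-
  m15: -1-1,1-11
(no essential prime implicants)
Petrick residual → -1-1, -10-, 1-00
Min cover (3 terms): bd + bc' + ac'd'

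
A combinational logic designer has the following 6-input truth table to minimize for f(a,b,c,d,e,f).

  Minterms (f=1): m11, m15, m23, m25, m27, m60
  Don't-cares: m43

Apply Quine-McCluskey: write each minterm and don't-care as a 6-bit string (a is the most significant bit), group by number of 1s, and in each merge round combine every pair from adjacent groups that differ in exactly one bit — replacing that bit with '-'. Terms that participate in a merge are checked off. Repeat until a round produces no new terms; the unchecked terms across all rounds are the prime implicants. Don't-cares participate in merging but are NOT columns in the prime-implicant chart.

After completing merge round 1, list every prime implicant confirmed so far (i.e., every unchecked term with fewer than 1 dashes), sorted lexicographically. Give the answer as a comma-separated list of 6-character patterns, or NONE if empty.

[col 0] 001011*, 001111*, 010111, 011001*, 011011*, 101011*, 111100
[col 1] -01011, 0-1011, 001-11, 0110-1
Prime implicants: -01011, 0-1011, 001-11, 010111, 0110-1, 111100

010111, 111100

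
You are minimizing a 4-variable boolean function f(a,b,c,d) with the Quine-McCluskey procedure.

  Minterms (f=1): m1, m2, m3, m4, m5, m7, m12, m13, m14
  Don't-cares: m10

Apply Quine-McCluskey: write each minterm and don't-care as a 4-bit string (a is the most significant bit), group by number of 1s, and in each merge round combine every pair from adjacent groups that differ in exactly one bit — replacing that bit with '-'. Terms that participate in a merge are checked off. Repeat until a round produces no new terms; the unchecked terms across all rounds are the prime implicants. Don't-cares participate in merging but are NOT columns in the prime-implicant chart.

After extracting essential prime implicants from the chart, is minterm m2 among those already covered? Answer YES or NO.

NO

[col 0] 0001*, 0010*, 0011*, 0100*, 0101*, 0111*, 1010*, 1100*, 1101*, 1110*
[col 1] -010, -100*, -101*, 0-01*, 0-11*, 00-1*, 001-, 01-1*, 010-*, 1-10, 11-0, 110-*
[col 2] -10-, 0--1
Prime implicants: -010, -10-, 0--1, 001-, 1-10, 11-0
PI chart (minterm → PIs covering it):
  1 | 0--1  (sole → essential)
  2 | -010,001-
  3 | 0--1,001-
  4 | -10-  (sole → essential)
  5 | -10-,0--1
  7 | 0--1  (sole → essential)
  12 | -10-,11-0
  13 | -10-  (sole → essential)
  14 | 1-10,11-0
Essential prime implicants: -10-, 0--1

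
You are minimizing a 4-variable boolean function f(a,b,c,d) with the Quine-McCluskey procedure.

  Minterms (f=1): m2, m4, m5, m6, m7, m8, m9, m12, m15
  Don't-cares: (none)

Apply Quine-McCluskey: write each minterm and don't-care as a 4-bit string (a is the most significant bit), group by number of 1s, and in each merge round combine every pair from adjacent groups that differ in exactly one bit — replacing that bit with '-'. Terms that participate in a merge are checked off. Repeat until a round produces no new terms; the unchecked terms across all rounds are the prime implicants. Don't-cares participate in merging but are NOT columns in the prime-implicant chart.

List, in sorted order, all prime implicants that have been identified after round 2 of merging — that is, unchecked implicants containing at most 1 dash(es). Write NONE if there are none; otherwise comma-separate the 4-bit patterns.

-100, -111, 0-10, 1-00, 100-

[col 0] 0010*, 0100*, 0101*, 0110*, 0111*, 1000*, 1001*, 1100*, 1111*
[col 1] -100, -111, 0-10, 01-0*, 01-1*, 010-*, 011-*, 1-00, 100-
[col 2] 01--
Prime implicants: -100, -111, 0-10, 01--, 1-00, 100-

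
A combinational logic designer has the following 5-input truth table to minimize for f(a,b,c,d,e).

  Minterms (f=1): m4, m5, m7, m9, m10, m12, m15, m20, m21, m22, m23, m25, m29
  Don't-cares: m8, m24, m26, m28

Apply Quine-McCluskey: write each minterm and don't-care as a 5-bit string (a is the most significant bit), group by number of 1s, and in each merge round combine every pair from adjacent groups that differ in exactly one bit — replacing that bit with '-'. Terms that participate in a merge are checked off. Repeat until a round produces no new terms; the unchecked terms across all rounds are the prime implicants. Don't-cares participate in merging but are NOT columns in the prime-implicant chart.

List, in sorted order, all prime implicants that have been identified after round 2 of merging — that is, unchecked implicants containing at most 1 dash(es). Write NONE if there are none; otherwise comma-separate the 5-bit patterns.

0-111

Round 0: 00100✓ 00101✓ 00111✓ 01000✓ 01001✓ 01010✓ 01100✓ 01111✓ 10100✓ 10101✓ 10110✓ 10111✓ 11000✓ 11001✓ 11010✓ 11100✓ 11101✓
Round 1: -0100✓ -0101✓ -0111✓ -1000✓ -1001✓ -1010✓ -1100✓ 0-100✓ 0-111 001-1✓ 0010-✓ 01-00✓ 010-0✓ 0100-✓ 1-100✓ 1-101✓ 101-0✓ 101-1✓ 1010-✓ 1011-✓ 11-00✓ 11-01✓ 110-0✓ 1100-✓ 1110-✓
Round 2: --100 -01-1 -010- -1-00 -10-0 -100- 1-10- 101-- 11-0-
PIs = {--100, -01-1, -010-, -1-00, -10-0, -100-, 0-111, 1-10-, 101--, 11-0-}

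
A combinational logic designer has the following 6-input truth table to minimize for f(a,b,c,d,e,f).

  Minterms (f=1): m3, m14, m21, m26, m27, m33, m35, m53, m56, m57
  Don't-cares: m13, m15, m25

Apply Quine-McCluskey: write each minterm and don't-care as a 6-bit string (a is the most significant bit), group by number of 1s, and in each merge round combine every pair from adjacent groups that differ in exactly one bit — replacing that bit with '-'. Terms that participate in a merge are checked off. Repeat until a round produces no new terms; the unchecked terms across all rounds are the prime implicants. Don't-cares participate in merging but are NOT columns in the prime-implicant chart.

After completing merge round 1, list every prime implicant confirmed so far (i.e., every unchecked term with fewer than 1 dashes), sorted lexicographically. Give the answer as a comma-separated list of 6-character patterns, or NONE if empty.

NONE

size-2^0 implicants → 000011(✓)  001101(✓)  001110(✓)  001111(✓)  010101(✓)  011001(✓)  011010(✓)  011011(✓)  100001(✓)  100011(✓)  110101(✓)  111000(✓)  111001(✓)
size-2^1 implicants → -00011  -10101  -11001  0011-1  00111-  0110-1  01101-  1000-1  11100-
Unchecked terms (primes): -00011, -10101, -11001, 0011-1, 00111-, 0110-1, 01101-, 1000-1, 11100-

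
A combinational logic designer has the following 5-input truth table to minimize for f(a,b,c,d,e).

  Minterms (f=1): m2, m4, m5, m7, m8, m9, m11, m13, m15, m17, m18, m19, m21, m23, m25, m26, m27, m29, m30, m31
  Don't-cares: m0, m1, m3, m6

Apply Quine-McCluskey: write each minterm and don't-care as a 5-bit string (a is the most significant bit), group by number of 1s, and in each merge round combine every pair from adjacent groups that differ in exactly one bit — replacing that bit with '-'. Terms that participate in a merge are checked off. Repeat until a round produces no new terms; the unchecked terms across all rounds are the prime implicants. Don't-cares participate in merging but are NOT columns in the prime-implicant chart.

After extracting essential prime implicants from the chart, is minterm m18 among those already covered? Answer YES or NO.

Round 0: 00000✓ 00001✓ 00010✓ 00011✓ 00100✓ 00101✓ 00110✓ 00111✓ 01000✓ 01001✓ 01011✓ 01101✓ 01111✓ 10001✓ 10010✓ 10011✓ 10101✓ 10111✓ 11001✓ 11010✓ 11011✓ 11101✓ 11110✓ 11111✓
Round 1: -0001✓ -0010✓ -0011✓ -0101✓ -0111✓ -1001✓ -1011✓ -1101✓ -1111✓ 0-000✓ 0-001✓ 0-011✓ 0-101✓ 0-111✓ 00-00✓ 00-01✓ 00-10✓ 00-11✓ 000-0✓ 000-1✓ 0000-✓ 0001-✓ 001-0✓ 001-1✓ 0010-✓ 0011-✓ 01-01✓ 01-11✓ 010-1✓ 0100-✓ 011-1✓ 1-001✓ 1-010✓ 1-011✓ 1-101✓ 1-111✓ 10-01✓ 10-11✓ 100-1✓ 1001-✓ 101-1✓ 11-01✓ 11-10✓ 11-11✓ 110-1✓ 1101-✓ 111-1✓ 1111-✓
Round 2: --001✓ --011✓ --101✓ --111✓ -0-01✓ -0-11✓ -00-1✓ -001- -01-1✓ -1-01✓ -1-11✓ -10-1✓ -11-1✓ 0--01✓ 0--11✓ 0-0-1✓ 0-00- 0-1-1✓ 00--0✓ 00--1✓ 00-0-✓ 00-1-✓ 000--✓ 001--✓ 01--1✓ 1--01✓ 1--11✓ 1-0-1✓ 1-01- 1-1-1✓ 10--1✓ 11--1✓ 11-1-
Round 3: ---01✓ ---11✓ --0-1✓ --1-1✓ -0--1✓ -1--1✓ 0---1✓ 00--- 1---1✓
Round 4: ----1
PIs = {----1, -001-, 0-00-, 00---, 1-01-, 11-1-}
Coverage chart:
  m2: -001-,00---
  m4: 00--- ←essential
  m5: ----1,00---
  m7: ----1,00---
  m8: 0-00- ←essential
  m9: ----1,0-00-
  m11: ----1 ←essential
  m13: ----1 ←essential
  m15: ----1 ←essential
  m17: ----1 ←essential
  m18: -001-,1-01-
  m19: ----1,-001-,1-01-
  m21: ----1 ←essential
  m23: ----1 ←essential
  m25: ----1 ←essential
  m26: 1-01-,11-1-
  m27: ----1,1-01-,11-1-
  m29: ----1 ←essential
  m30: 11-1- ←essential
  m31: ----1,11-1-
Essential: ----1, 0-00-, 00---, 11-1-

NO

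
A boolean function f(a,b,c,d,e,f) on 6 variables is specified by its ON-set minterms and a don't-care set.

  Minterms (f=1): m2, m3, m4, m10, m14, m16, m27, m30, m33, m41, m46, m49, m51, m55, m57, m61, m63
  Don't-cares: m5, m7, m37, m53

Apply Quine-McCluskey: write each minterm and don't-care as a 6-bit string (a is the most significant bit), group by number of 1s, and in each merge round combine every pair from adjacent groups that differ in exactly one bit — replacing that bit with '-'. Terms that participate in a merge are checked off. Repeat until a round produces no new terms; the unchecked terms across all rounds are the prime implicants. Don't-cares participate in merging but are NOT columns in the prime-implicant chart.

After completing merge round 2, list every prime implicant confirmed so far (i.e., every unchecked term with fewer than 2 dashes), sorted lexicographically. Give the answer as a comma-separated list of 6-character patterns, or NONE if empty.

-00101, -01110, 0-1110, 00-010, 000-11, 00001-, 0001-1, 00010-, 001-10, 010000, 011011

Round 0: 000010✓ 000011✓ 000100✓ 000101✓ 000111✓ 001010✓ 001110✓ 010000 011011 011110✓ 100001✓ 100101✓ 101001✓ 101110✓ 110001✓ 110011✓ 110101✓ 110111✓ 111001✓ 111101✓ 111111✓
Round 1: -00101 -01110 0-1110 00-010 000-11 00001- 0001-1 00010- 001-10 1-0001✓ 1-0101✓ 1-1001✓ 10-001✓ 100-01✓ 11-001✓ 11-101✓ 11-111✓ 110-01✓ 110-11✓ 1100-1✓ 1101-1✓ 111-01✓ 1111-1✓
Round 2: 1--001 1-0-01 11--01 11-1-1 110--1
PIs = {-00101, -01110, 0-1110, 00-010, 000-11, 00001-, 0001-1, 00010-, 001-10, 010000, 011011, 1--001, 1-0-01, 11--01, 11-1-1, 110--1}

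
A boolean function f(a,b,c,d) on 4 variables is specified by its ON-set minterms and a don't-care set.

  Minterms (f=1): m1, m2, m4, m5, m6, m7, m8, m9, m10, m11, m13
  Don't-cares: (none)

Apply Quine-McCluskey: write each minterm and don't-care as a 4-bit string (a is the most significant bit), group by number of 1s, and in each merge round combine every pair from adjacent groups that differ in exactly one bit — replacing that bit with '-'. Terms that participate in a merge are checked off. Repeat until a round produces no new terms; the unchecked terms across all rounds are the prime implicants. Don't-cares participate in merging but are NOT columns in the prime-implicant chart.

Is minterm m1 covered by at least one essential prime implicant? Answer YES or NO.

[col 0] 0001*, 0010*, 0100*, 0101*, 0110*, 0111*, 1000*, 1001*, 1010*, 1011*, 1101*
[col 1] -001*, -010, -101*, 0-01*, 0-10, 01-0*, 01-1*, 010-*, 011-*, 1-01*, 10-0*, 10-1*, 100-*, 101-*
[col 2] --01, 01--, 10--
Prime implicants: --01, -010, 0-10, 01--, 10--
PI chart (minterm → PIs covering it):
  1 | --01  (sole → essential)
  2 | -010,0-10
  4 | 01--  (sole → essential)
  5 | --01,01--
  6 | 0-10,01--
  7 | 01--  (sole → essential)
  8 | 10--  (sole → essential)
  9 | --01,10--
  10 | -010,10--
  11 | 10--  (sole → essential)
  13 | --01  (sole → essential)
Essential prime implicants: --01, 01--, 10--

YES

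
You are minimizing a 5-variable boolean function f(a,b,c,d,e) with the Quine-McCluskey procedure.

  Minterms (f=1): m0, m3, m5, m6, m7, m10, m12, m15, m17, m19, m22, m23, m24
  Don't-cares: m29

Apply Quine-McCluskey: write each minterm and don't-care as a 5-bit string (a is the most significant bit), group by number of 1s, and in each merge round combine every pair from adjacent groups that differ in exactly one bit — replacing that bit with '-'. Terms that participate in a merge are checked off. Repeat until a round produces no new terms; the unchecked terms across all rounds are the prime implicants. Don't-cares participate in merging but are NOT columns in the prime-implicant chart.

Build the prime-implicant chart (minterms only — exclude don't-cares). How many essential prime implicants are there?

size-2^0 implicants → 00000  00011(✓)  00101(✓)  00110(✓)  00111(✓)  01010  01100  01111(✓)  10001(✓)  10011(✓)  10110(✓)  10111(✓)  11000  11101
size-2^1 implicants → -0011(✓)  -0110(✓)  -0111(✓)  0-111  00-11(✓)  001-1  0011-(✓)  10-11(✓)  100-1  1011-(✓)
size-2^2 implicants → -0-11  -011-
Unchecked terms (primes): -0-11, -011-, 0-111, 00000, 001-1, 01010, 01100, 100-1, 11000, 11101
Minterm coverage:
  m0 ⊆ 00000 [E]
  m3 ⊆ -0-11 [E]
  m5 ⊆ 001-1 [E]
  m6 ⊆ -011- [E]
  m7 ⊆ -0-11,-011-,0-111,001-1
  m10 ⊆ 01010 [E]
  m12 ⊆ 01100 [E]
  m15 ⊆ 0-111 [E]
  m17 ⊆ 100-1 [E]
  m19 ⊆ -0-11,100-1
  m22 ⊆ -011- [E]
  m23 ⊆ -0-11,-011-
  m24 ⊆ 11000 [E]
E = {-0-11, -011-, 0-111, 00000, 001-1, 01010, 01100, 100-1, 11000}

9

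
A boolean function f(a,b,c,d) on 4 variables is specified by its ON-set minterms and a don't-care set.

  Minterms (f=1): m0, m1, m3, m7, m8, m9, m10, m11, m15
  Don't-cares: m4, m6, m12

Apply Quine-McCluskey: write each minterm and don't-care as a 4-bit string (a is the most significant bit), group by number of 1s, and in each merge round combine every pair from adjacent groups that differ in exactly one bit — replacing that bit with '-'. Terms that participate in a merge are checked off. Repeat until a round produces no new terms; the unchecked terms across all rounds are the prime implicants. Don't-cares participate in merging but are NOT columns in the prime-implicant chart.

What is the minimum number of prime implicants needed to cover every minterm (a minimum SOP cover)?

size-2^0 implicants → 0000(✓)  0001(✓)  0011(✓)  0100(✓)  0110(✓)  0111(✓)  1000(✓)  1001(✓)  1010(✓)  1011(✓)  1100(✓)  1111(✓)
size-2^1 implicants → -000(✓)  -001(✓)  -011(✓)  -100(✓)  -111(✓)  0-00(✓)  0-11(✓)  00-1(✓)  000-(✓)  01-0  011-  1-00(✓)  1-11(✓)  10-0(✓)  10-1(✓)  100-(✓)  101-(✓)
size-2^2 implicants → --00  --11  -0-1  -00-  10--
Unchecked terms (primes): --00, --11, -0-1, -00-, 01-0, 011-, 10--
Minterm coverage:
  m0 ⊆ --00,-00-
  m1 ⊆ -0-1,-00-
  m3 ⊆ --11,-0-1
  m7 ⊆ --11,011-
  m8 ⊆ --00,-00-,10--
  m9 ⊆ -0-1,-00-,10--
  m10 ⊆ 10-- [E]
  m11 ⊆ --11,-0-1,10--
  m15 ⊆ --11 [E]
E = {--11, 10--}
Petrick residual → -00-
Cover = cd + b'c' + ab'  |cover|=3

3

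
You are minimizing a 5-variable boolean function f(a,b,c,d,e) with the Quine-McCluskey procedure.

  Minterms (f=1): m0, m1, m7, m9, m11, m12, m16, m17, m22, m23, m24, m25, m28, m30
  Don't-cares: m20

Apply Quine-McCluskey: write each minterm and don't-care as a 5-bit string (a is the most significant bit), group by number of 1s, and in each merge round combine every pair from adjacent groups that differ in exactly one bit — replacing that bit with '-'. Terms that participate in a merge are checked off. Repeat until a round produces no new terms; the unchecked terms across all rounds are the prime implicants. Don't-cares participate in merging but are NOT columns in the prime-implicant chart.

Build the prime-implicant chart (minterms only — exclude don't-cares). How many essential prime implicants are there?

Round 0: 00000✓ 00001✓ 00111✓ 01001✓ 01011✓ 01100✓ 10000✓ 10001✓ 10100✓ 10110✓ 10111✓ 11000✓ 11001✓ 11100✓ 11110✓
Round 1: -0000✓ -0001✓ -0111 -1001✓ -1100 0-001✓ 0000-✓ 010-1 1-000✓ 1-001✓ 1-100✓ 1-110✓ 10-00✓ 1000-✓ 101-0✓ 1011- 11-00✓ 1100-✓ 111-0✓
Round 2: --001 -000- 1--00 1-00- 1-1-0
PIs = {--001, -000-, -0111, -1100, 010-1, 1--00, 1-00-, 1-1-0, 1011-}
Coverage chart:
  m0: -000- ←essential
  m1: --001,-000-
  m7: -0111 ←essential
  m9: --001,010-1
  m11: 010-1 ←essential
  m12: -1100 ←essential
  m16: -000-,1--00,1-00-
  m17: --001,-000-,1-00-
  m22: 1-1-0,1011-
  m23: -0111,1011-
  m24: 1--00,1-00-
  m25: --001,1-00-
  m28: -1100,1--00,1-1-0
  m30: 1-1-0 ←essential
Essential: -000-, -0111, -1100, 010-1, 1-1-0

5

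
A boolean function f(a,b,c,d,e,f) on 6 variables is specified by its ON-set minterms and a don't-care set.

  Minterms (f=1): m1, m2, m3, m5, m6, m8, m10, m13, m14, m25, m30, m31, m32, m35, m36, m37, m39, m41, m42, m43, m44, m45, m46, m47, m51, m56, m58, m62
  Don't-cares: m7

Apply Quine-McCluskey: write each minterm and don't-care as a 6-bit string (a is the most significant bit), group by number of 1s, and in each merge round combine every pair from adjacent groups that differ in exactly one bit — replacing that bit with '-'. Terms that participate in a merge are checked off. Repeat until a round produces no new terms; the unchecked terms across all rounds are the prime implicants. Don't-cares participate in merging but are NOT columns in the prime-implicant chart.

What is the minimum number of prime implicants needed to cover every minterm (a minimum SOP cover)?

13

Round 0: 000001✓ 000010✓ 000011✓ 000101✓ 000110✓ 000111✓ 001000✓ 001010✓ 001101✓ 001110✓ 011001 011110✓ 011111✓ 100000✓ 100011✓ 100100✓ 100101✓ 100111✓ 101001✓ 101010✓ 101011✓ 101100✓ 101101✓ 101110✓ 101111✓ 110011✓ 111000✓ 111010✓ 111110✓
Round 1: -00011✓ -00101✓ -00111✓ -01010✓ -01101✓ -01110✓ -11110✓ 0-1110✓ 00-010✓ 00-101✓ 00-110✓ 000-01✓ 000-10✓ 000-11✓ 0000-1✓ 00001-✓ 0001-1✓ 00011-✓ 001-10✓ 0010-0 01111- 1-0011 1-1010✓ 1-1110✓ 10-011✓ 10-100✓ 10-101✓ 10-111✓ 100-00 100-11✓ 1001-1✓ 10010-✓ 101-01✓ 101-10✓ 101-11✓ 1010-1✓ 10101-✓ 1011-0✓ 1011-1✓ 10110-✓ 10111-✓ 111-10✓ 1110-0
Round 2: --1110 -0-101 -00-11 -001-1 -01-10 00--10 000--1 000-1- 1-1-10 10--11 10-1-1 10-10- 101--1 101-1- 1011--
PIs = {--1110, -0-101, -00-11, -001-1, -01-10, 00--10, 000--1, 000-1-, 0010-0, 011001, 01111-, 1-0011, 1-1-10, 10--11, 10-1-1, 10-10-, 100-00, 101--1, 101-1-, 1011--, 1110-0}
Coverage chart:
  m1: 000--1 ←essential
  m2: 00--10,000-1-
  m3: -00-11,000--1,000-1-
  m5: -0-101,-001-1,000--1
  m6: 00--10,000-1-
  m8: 0010-0 ←essential
  m10: -01-10,00--10,0010-0
  m13: -0-101 ←essential
  m14: --1110,-01-10,00--10
  m25: 011001 ←essential
  m30: --1110,01111-
  m31: 01111- ←essential
  m32: 100-00 ←essential
  m35: -00-11,1-0011,10--11
  m36: 10-10-,100-00
  m37: -0-101,-001-1,10-1-1,10-10-
  m39: -00-11,-001-1,10--11,10-1-1
  m41: 101--1 ←essential
  m42: -01-10,1-1-10,101-1-
  m43: 10--11,101--1,101-1-
  m44: 10-10-,1011--
  m45: -0-101,10-1-1,10-10-,101--1,1011--
  m46: --1110,-01-10,1-1-10,101-1-,1011--
  m47: 10--11,10-1-1,101--1,101-1-,1011--
  m51: 1-0011 ←essential
  m56: 1110-0 ←essential
  m58: 1-1-10,1110-0
  m62: --1110,1-1-10
Essential: -0-101, 000--1, 0010-0, 011001, 01111-, 1-0011, 100-00, 101--1, 1110-0
Petrick residual → -00-11, 00--10, 1-1-10, 10-10-
Min cover (13 terms): b'de'f + b'c'ef + a'b'ef' + a'b'c'f + a'b'cd'f' + a'bcd'e'f + a'bcde + ac'd'ef + acef' + ab'de' + ab'c'e'f' + ab'cf + abcd'f'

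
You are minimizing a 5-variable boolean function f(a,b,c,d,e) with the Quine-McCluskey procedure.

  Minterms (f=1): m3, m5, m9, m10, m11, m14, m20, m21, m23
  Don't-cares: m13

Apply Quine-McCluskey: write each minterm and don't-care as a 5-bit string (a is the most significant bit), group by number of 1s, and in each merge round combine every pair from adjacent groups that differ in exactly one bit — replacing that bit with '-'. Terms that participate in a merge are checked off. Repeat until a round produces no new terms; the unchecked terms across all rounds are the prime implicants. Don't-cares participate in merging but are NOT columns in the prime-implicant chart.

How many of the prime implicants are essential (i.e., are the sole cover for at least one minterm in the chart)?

[col 0] 00011*, 00101*, 01001*, 01010*, 01011*, 01101*, 01110*, 10100*, 10101*, 10111*
[col 1] -0101, 0-011, 0-101, 01-01, 01-10, 010-1, 0101-, 101-1, 1010-
Prime implicants: -0101, 0-011, 0-101, 01-01, 01-10, 010-1, 0101-, 101-1, 1010-
PI chart (minterm → PIs covering it):
  3 | 0-011  (sole → essential)
  5 | -0101,0-101
  9 | 01-01,010-1
  10 | 01-10,0101-
  11 | 0-011,010-1,0101-
  14 | 01-10  (sole → essential)
  20 | 1010-  (sole → essential)
  21 | -0101,101-1,1010-
  23 | 101-1  (sole → essential)
Essential prime implicants: 0-011, 01-10, 101-1, 1010-

4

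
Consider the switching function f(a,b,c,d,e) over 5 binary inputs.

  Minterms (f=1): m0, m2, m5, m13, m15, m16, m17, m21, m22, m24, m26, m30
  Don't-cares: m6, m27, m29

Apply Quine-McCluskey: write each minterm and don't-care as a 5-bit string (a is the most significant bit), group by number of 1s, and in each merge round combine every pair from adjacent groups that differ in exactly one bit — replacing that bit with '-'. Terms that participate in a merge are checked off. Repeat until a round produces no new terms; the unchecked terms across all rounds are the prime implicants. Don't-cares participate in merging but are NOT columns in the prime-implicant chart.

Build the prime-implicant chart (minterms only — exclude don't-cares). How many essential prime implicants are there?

[col 0] 00000*, 00010*, 00101*, 00110*, 01101*, 01111*, 10000*, 10001*, 10101*, 10110*, 11000*, 11010*, 11011*, 11101*, 11110*
[col 1] -0000, -0101*, -0110, -1101*, 0-101*, 00-10, 000-0, 011-1, 1-000, 1-101*, 1-110, 10-01, 1000-, 11-10, 110-0, 1101-
[col 2] --101
Prime implicants: --101, -0000, -0110, 00-10, 000-0, 011-1, 1-000, 1-110, 10-01, 1000-, 11-10, 110-0, 1101-
PI chart (minterm → PIs covering it):
  0 | -0000,000-0
  2 | 00-10,000-0
  5 | --101  (sole → essential)
  13 | --101,011-1
  15 | 011-1  (sole → essential)
  16 | -0000,1-000,1000-
  17 | 10-01,1000-
  21 | --101,10-01
  22 | -0110,1-110
  24 | 1-000,110-0
  26 | 11-10,110-0,1101-
  30 | 1-110,11-10
Essential prime implicants: --101, 011-1

2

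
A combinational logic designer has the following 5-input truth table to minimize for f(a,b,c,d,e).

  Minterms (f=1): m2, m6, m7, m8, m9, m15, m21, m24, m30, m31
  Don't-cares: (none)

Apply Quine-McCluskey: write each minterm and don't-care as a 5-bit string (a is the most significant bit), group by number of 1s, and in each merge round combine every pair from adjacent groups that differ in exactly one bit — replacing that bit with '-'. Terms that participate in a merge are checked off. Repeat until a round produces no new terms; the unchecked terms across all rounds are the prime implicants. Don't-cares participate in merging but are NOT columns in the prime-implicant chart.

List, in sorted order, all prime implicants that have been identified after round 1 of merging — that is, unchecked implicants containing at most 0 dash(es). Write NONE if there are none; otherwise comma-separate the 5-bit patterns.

10101

size-2^0 implicants → 00010(✓)  00110(✓)  00111(✓)  01000(✓)  01001(✓)  01111(✓)  10101  11000(✓)  11110(✓)  11111(✓)
size-2^1 implicants → -1000  -1111  0-111  00-10  0011-  0100-  1111-
Unchecked terms (primes): -1000, -1111, 0-111, 00-10, 0011-, 0100-, 10101, 1111-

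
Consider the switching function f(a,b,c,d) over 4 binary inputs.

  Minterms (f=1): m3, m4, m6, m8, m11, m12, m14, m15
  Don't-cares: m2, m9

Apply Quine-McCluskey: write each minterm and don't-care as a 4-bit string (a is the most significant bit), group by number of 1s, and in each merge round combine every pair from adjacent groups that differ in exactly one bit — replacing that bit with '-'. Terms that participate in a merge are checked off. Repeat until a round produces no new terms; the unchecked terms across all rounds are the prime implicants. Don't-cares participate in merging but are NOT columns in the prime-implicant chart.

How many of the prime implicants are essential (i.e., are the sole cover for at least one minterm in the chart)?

[col 0] 0010*, 0011*, 0100*, 0110*, 1000*, 1001*, 1011*, 1100*, 1110*, 1111*
[col 1] -011, -100*, -110*, 0-10, 001-, 01-0*, 1-00, 1-11, 10-1, 100-, 11-0*, 111-
[col 2] -1-0
Prime implicants: -011, -1-0, 0-10, 001-, 1-00, 1-11, 10-1, 100-, 111-
PI chart (minterm → PIs covering it):
  3 | -011,001-
  4 | -1-0  (sole → essential)
  6 | -1-0,0-10
  8 | 1-00,100-
  11 | -011,1-11,10-1
  12 | -1-0,1-00
  14 | -1-0,111-
  15 | 1-11,111-
Essential prime implicants: -1-0

1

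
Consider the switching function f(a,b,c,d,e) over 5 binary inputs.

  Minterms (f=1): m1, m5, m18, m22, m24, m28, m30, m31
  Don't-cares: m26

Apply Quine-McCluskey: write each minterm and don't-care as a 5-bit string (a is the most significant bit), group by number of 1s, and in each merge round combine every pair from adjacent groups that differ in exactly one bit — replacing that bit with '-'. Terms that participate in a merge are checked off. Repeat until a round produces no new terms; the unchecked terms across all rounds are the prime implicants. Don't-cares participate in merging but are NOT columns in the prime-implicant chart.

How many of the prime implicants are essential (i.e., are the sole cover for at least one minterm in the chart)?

Round 0: 00001✓ 00101✓ 10010✓ 10110✓ 11000✓ 11010✓ 11100✓ 11110✓ 11111✓
Round 1: 00-01 1-010✓ 1-110✓ 10-10✓ 11-00✓ 11-10✓ 110-0✓ 111-0✓ 1111-
Round 2: 1--10 11--0
PIs = {00-01, 1--10, 11--0, 1111-}
Coverage chart:
  m1: 00-01 ←essential
  m5: 00-01 ←essential
  m18: 1--10 ←essential
  m22: 1--10 ←essential
  m24: 11--0 ←essential
  m28: 11--0 ←essential
  m30: 1--10,11--0,1111-
  m31: 1111- ←essential
Essential: 00-01, 1--10, 11--0, 1111-

4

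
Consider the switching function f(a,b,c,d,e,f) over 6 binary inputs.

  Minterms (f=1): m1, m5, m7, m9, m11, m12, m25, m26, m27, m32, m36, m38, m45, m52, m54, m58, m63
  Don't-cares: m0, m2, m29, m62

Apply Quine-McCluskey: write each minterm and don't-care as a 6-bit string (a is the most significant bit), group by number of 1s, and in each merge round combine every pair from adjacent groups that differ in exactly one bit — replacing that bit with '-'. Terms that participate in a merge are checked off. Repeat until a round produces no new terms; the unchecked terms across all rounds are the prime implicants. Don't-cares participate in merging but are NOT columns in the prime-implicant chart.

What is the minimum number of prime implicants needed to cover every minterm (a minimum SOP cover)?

size-2^0 implicants → 000000(✓)  000001(✓)  000010(✓)  000101(✓)  000111(✓)  001001(✓)  001011(✓)  001100  011001(✓)  011010(✓)  011011(✓)  011101(✓)  100000(✓)  100100(✓)  100110(✓)  101101  110100(✓)  110110(✓)  111010(✓)  111110(✓)  111111(✓)
size-2^1 implicants → -00000  -11010  0-1001(✓)  0-1011(✓)  00-001  000-01  0000-0  00000-  0001-1  0010-1(✓)  011-01  0110-1(✓)  01101-  1-0100(✓)  1-0110(✓)  100-00  1001-0(✓)  11-110  1101-0(✓)  111-10  11111-
size-2^2 implicants → 0-10-1  1-01-0
Unchecked terms (primes): -00000, -11010, 0-10-1, 00-001, 000-01, 0000-0, 00000-, 0001-1, 001100, 011-01, 01101-, 1-01-0, 100-00, 101101, 11-110, 111-10, 11111-
Minterm coverage:
  m1 ⊆ 00-001,000-01,00000-
  m5 ⊆ 000-01,0001-1
  m7 ⊆ 0001-1 [E]
  m9 ⊆ 0-10-1,00-001
  m11 ⊆ 0-10-1 [E]
  m12 ⊆ 001100 [E]
  m25 ⊆ 0-10-1,011-01
  m26 ⊆ -11010,01101-
  m27 ⊆ 0-10-1,01101-
  m32 ⊆ -00000,100-00
  m36 ⊆ 1-01-0,100-00
  m38 ⊆ 1-01-0 [E]
  m45 ⊆ 101101 [E]
  m52 ⊆ 1-01-0 [E]
  m54 ⊆ 1-01-0,11-110
  m58 ⊆ -11010,111-10
  m63 ⊆ 11111- [E]
E = {0-10-1, 0001-1, 001100, 1-01-0, 101101, 11111-}
Petrick residual → -00000, -11010, 00-001
Cover = b'c'd'e'f' + bcd'ef' + a'cd'f + a'b'd'e'f + a'b'c'df + a'b'cde'f' + ac'df' + ab'cde'f + abcde  |cover|=9

9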